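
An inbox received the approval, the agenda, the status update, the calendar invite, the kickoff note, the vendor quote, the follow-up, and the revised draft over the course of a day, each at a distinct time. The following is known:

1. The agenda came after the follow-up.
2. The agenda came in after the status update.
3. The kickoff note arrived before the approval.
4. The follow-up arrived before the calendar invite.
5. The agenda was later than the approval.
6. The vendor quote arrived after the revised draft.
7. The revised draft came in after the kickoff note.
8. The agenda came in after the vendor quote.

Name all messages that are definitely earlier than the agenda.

Directly stated before the agenda: the approval, the follow-up, the status update, and the vendor quote.
The kickoff note reaches the agenda via the kickoff note → the approval → the agenda.
The revised draft reaches the agenda via the revised draft → the vendor quote → the agenda.
No chain forces the calendar invite ahead of the agenda.

the approval, the follow-up, the kickoff note, the revised draft, the status update, the vendor quote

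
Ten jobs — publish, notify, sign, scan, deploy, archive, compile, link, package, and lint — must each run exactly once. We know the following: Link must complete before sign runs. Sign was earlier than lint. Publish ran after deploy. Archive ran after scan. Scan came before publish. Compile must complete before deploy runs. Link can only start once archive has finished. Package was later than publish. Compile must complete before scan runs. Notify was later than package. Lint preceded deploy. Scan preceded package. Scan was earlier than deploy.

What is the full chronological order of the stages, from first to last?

The constraints fix every adjacent pair, so only one ordering works:
compile → scan → archive → link → sign → lint → deploy → publish → package → notify.

compile, scan, archive, link, sign, lint, deploy, publish, package, notify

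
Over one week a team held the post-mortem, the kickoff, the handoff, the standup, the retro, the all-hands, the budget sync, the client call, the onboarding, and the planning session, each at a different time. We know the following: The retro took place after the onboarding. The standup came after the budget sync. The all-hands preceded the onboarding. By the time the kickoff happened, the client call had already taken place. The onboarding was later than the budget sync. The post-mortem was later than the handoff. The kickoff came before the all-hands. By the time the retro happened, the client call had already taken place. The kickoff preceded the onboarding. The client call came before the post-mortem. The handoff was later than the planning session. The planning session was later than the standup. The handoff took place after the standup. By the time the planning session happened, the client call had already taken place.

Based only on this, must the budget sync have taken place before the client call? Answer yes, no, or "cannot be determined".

cannot be determined

No chain of stated constraints runs from the budget sync to the client call, and none runs from the client call to the budget sync either.
So the relative order of the budget sync and the client call is not fixed by the given facts.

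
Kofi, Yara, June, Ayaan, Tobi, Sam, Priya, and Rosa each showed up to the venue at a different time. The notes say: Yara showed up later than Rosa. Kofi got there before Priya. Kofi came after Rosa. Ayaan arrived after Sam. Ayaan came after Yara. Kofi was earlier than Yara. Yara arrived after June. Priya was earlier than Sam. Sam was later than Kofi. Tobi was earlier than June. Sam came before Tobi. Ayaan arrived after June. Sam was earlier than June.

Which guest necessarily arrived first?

Rosa has a chain of constraints placing them before every other guest, so Rosa must be first.

Rosa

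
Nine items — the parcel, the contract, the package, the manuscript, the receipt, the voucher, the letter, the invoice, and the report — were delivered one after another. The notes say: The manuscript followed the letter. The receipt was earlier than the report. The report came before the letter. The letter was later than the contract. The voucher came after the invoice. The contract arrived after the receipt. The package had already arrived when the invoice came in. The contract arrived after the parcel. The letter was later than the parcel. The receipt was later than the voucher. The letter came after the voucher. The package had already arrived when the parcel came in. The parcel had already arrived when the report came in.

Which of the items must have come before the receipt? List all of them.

Directly stated before the receipt: the voucher.
The invoice reaches the receipt via the invoice → the voucher → the receipt.
The package reaches the receipt via the package → the invoice → the voucher → the receipt.
No chain forces the manuscript (or any of the others) ahead of the receipt.

the invoice, the package, the voucher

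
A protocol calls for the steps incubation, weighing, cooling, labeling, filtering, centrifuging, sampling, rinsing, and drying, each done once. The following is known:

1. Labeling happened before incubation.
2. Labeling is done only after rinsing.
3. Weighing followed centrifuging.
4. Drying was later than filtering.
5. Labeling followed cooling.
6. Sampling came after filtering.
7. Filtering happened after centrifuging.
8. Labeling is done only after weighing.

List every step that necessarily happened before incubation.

Directly stated before incubation: labeling.
Centrifuging reaches incubation via centrifuging → weighing → labeling → incubation.
Cooling reaches incubation via cooling → labeling → incubation.
Rinsing reaches incubation via rinsing → labeling → incubation.
Likewise weighing reaches incubation by chaining the stated constraints.
No chain forces sampling (or any of the others) ahead of incubation.

centrifuging, cooling, labeling, rinsing, weighing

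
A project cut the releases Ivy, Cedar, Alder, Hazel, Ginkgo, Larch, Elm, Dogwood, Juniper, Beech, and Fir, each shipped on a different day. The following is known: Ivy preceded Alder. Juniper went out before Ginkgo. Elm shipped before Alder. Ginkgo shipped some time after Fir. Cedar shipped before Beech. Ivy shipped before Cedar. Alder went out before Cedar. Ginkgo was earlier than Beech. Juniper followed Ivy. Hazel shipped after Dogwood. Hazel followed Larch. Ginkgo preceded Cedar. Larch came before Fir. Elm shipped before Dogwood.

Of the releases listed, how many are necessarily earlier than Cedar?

Directly stated before Cedar: Alder, Ginkgo, and Ivy.
Elm reaches Cedar via Elm → Alder → Cedar.
Fir reaches Cedar via Fir → Ginkgo → Cedar.
Juniper reaches Cedar via Juniper → Ginkgo → Cedar.
Likewise Larch reaches Cedar by chaining the stated constraints.
No chain forces Beech (or any of the others) ahead of Cedar.
That's Alder, Elm, Fir, Ginkgo, Ivy, Juniper, and Larch — 7 in all.

7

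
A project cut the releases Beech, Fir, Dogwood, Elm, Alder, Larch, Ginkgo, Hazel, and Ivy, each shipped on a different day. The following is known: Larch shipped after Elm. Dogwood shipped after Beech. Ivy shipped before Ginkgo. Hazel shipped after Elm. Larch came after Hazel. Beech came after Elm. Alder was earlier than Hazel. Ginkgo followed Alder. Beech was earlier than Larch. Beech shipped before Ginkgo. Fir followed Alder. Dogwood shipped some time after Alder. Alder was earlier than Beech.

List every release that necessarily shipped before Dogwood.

Alder, Beech, Elm

Directly stated before Dogwood: Alder and Beech.
Elm reaches Dogwood via Elm → Beech → Dogwood.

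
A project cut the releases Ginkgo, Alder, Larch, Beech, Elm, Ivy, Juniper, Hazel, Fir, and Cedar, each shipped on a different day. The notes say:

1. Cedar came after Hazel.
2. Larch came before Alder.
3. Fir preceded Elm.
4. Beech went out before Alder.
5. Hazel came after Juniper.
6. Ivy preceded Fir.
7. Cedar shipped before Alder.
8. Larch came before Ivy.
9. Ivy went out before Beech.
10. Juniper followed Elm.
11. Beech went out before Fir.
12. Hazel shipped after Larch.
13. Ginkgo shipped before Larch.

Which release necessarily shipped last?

Alder

Every other release has a chain of constraints placing it before Alder, so Alder is last.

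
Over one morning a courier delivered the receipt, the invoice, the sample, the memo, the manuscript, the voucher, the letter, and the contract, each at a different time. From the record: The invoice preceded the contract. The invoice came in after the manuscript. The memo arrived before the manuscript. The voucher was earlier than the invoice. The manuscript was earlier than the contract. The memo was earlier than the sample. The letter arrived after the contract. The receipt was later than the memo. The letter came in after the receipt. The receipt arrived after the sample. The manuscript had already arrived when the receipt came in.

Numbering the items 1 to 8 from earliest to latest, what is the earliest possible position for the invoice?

4

The manuscript, the memo, and the voucher must all come before the invoice — 3 forced predecessors.
Nothing else is forced ahead of the invoice, so its earliest slot is position 3 + 1 = 4.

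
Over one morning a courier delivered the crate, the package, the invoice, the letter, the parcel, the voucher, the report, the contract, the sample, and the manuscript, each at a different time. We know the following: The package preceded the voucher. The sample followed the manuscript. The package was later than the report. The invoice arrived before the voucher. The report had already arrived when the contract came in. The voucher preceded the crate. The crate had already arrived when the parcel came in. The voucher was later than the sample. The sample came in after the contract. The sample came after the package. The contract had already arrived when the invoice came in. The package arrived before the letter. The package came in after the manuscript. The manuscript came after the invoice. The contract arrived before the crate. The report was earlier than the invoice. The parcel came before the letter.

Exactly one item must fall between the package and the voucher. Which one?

the sample

Tracing the constraints gives the package → the sample → the voucher, so the sample sits after the package and before the voucher.
No other item is forced both after the package and before the voucher.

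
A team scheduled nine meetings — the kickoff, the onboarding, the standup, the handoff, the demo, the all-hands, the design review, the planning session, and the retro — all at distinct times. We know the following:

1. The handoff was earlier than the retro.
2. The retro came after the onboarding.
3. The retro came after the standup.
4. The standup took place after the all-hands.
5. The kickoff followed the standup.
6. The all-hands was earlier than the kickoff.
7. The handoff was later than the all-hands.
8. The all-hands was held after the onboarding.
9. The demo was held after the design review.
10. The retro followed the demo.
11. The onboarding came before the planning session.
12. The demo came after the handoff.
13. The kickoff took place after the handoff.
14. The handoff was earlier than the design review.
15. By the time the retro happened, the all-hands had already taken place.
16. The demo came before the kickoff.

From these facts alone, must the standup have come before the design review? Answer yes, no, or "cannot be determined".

cannot be determined

No chain of stated constraints runs from the standup to the design review, and none runs from the design review to the standup either.
So the relative order of the standup and the design review is not fixed by the given facts.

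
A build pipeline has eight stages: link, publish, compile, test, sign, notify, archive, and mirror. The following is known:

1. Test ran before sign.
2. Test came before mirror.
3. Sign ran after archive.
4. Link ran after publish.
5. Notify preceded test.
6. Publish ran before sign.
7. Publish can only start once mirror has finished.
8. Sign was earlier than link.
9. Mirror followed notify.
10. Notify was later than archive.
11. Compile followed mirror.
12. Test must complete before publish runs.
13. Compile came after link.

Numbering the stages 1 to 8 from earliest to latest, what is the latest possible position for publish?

Publish must come before compile, link, and sign — 3 stages forced after it.
Everything else can be placed before publish in some valid order, so publish can sit as late as position 8 − 3 = 5.

5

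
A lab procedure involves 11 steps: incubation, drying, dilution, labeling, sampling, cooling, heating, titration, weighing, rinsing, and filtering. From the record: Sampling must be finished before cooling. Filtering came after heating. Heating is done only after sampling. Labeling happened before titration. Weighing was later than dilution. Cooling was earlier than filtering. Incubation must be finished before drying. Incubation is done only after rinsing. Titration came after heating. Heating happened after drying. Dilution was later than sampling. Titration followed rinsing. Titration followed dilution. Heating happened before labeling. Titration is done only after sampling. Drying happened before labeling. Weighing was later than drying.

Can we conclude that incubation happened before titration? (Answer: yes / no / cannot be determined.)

Chain the constraints: incubation → drying → labeling → titration. Each link is directly stated, so incubation comes before titration.

yes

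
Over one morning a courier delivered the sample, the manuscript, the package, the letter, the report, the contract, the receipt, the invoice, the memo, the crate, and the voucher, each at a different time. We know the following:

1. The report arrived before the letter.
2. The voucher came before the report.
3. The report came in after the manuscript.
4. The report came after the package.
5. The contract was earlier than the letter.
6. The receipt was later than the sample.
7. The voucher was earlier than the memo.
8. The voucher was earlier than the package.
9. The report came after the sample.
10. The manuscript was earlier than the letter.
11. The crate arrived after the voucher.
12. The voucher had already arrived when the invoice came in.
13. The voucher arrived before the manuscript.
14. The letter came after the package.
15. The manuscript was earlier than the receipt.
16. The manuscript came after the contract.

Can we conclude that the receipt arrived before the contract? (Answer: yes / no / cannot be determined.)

no

Tracing the constraints gives the contract → the manuscript → the receipt, so the contract must come before the receipt.
That means the receipt cannot be before the contract.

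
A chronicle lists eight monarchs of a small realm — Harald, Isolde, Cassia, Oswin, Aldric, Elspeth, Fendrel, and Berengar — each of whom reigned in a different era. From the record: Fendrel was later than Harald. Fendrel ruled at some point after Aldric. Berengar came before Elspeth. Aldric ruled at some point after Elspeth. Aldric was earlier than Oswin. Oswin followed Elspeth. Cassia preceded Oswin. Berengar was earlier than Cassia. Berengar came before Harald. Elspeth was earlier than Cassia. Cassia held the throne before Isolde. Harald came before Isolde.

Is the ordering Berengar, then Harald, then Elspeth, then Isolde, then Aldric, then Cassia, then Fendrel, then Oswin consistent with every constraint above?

The constraints require Cassia before Isolde, but in the proposed sequence Isolde appears ahead of Cassia. That one violation is enough.

no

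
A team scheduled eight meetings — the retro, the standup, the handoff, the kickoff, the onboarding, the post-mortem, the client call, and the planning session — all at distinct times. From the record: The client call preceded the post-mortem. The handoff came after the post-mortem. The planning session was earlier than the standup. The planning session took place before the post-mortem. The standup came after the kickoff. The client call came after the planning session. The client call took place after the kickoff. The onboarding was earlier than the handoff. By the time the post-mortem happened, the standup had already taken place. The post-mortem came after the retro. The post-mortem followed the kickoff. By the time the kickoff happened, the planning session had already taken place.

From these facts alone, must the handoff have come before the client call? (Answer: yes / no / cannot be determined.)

no

Tracing the constraints gives the client call → the post-mortem → the handoff, so the client call must come before the handoff.
That means the handoff cannot be before the client call.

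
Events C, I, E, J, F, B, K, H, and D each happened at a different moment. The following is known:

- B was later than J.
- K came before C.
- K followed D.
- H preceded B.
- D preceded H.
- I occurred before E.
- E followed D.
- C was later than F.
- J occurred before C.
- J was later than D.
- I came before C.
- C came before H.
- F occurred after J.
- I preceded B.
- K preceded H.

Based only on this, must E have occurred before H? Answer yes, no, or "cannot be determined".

No chain of stated constraints runs from E to H, and none runs from H to E either.
So the relative order of E and H is not fixed by the given facts.

cannot be determined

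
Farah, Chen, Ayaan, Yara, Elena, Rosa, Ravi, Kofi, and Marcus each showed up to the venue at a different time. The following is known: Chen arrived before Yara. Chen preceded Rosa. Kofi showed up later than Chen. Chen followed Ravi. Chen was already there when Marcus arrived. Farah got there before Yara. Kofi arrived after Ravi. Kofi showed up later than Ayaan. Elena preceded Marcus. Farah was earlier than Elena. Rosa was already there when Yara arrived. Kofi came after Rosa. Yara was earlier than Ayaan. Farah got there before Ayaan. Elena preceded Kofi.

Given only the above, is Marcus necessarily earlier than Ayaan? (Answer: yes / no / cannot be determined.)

cannot be determined

No chain of stated constraints runs from Marcus to Ayaan, and none runs from Ayaan to Marcus either.
So the relative order of Marcus and Ayaan is not fixed by the given facts.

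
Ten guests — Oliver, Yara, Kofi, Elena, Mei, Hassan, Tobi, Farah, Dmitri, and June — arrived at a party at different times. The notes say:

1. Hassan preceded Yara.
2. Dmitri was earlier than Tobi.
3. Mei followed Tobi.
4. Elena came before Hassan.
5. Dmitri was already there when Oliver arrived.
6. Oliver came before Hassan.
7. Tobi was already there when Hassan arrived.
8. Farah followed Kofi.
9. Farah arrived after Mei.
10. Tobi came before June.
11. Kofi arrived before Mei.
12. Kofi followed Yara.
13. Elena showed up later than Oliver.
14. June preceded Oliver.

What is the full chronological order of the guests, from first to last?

Dmitri, Tobi, June, Oliver, Elena, Hassan, Yara, Kofi, Mei, Farah

The constraints fix every adjacent pair, so only one ordering works:
Dmitri → Tobi → June → Oliver → Elena → Hassan → Yara → Kofi → Mei → Farah.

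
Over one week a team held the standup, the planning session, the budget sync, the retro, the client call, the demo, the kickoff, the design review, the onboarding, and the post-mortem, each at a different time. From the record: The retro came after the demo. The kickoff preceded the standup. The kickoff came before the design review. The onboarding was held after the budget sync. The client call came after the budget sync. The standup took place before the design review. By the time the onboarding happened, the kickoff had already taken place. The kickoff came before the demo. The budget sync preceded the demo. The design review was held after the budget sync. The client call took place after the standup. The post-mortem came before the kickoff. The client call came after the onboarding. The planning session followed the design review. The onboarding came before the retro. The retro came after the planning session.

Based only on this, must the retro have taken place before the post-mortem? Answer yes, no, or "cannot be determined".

Tracing the constraints gives the post-mortem → the kickoff → the onboarding → the retro, so the post-mortem must come before the retro.
That means the retro cannot be before the post-mortem.

no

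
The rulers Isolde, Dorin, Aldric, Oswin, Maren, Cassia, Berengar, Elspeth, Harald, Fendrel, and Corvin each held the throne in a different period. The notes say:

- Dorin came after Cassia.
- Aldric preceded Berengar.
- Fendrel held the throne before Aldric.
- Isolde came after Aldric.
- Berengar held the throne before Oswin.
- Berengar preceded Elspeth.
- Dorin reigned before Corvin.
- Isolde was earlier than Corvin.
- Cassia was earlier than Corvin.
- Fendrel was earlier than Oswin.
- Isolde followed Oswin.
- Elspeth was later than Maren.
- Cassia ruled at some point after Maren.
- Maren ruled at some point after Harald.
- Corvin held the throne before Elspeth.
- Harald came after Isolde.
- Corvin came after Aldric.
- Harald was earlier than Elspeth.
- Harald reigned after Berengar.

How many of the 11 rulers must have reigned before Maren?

Directly stated before Maren: Harald.
Aldric reaches Maren via Aldric → Berengar → Harald → Maren.
Berengar reaches Maren via Berengar → Harald → Maren.
Fendrel reaches Maren via Fendrel → Oswin → Isolde → Harald → Maren.
Likewise Isolde and Oswin each reach Maren by chaining the stated constraints.
That's Aldric, Berengar, Fendrel, Harald, Isolde, and Oswin — 6 in all.

6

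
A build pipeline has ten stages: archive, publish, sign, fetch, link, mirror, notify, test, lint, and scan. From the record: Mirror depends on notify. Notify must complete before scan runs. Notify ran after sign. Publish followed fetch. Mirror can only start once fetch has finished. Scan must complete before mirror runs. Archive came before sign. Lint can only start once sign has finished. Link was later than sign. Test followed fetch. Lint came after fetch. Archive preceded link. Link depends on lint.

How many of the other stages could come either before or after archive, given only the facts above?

3

Forced after archive: link, lint, mirror, notify, scan, and sign.
That leaves fetch, publish, and test with no forced order relative to archive — 3.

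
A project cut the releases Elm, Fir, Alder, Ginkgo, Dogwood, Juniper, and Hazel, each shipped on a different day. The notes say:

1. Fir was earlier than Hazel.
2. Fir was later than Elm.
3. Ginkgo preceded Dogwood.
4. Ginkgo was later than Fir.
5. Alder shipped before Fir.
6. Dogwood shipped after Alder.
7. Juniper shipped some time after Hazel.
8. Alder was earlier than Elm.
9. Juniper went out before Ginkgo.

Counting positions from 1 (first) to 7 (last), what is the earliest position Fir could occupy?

Alder and Elm must both come before Fir — 2 forced predecessors.
Nothing else is forced ahead of Fir, so its earliest slot is position 2 + 1 = 3.

3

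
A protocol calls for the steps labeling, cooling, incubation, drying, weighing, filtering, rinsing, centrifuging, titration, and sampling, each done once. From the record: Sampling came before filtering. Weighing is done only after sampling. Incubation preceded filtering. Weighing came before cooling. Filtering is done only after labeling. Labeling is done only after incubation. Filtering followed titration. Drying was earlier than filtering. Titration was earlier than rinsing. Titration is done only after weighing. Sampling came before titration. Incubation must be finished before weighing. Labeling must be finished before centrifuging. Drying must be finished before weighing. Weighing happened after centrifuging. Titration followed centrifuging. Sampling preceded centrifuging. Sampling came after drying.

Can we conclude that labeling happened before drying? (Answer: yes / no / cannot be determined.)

cannot be determined

No chain of stated constraints runs from labeling to drying, and none runs from drying to labeling either.
So the relative order of labeling and drying is not fixed by the given facts.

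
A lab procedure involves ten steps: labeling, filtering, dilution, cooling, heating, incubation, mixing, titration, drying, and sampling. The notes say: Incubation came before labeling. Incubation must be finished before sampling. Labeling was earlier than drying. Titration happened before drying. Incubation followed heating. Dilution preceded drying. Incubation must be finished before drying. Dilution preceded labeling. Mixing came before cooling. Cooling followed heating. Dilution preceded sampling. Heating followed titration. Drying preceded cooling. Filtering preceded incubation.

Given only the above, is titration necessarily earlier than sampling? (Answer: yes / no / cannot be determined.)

Chain the constraints: titration → heating → incubation → sampling. Each link is directly stated, so titration comes before sampling.

yes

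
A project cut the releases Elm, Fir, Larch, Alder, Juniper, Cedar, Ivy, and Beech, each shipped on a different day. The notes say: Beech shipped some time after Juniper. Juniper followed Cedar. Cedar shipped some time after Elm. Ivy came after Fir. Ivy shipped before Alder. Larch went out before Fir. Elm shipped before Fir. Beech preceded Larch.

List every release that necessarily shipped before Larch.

Directly stated before Larch: Beech.
Cedar reaches Larch via Cedar → Juniper → Beech → Larch.
Elm reaches Larch via Elm → Cedar → Juniper → Beech → Larch.
Juniper reaches Larch via Juniper → Beech → Larch.
No chain forces Ivy (or any of the others) ahead of Larch.

Beech, Cedar, Elm, Juniper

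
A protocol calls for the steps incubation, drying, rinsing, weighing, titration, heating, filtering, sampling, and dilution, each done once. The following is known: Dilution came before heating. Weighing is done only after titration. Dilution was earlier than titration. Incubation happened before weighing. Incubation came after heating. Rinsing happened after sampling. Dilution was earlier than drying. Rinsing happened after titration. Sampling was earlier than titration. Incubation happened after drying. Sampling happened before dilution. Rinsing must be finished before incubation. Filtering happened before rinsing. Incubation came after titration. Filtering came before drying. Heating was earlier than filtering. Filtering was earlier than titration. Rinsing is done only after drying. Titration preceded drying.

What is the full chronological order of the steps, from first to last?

sampling, dilution, heating, filtering, titration, drying, rinsing, incubation, weighing

The constraints fix every adjacent pair, so only one ordering works:
sampling → dilution → heating → filtering → titration → drying → rinsing → incubation → weighing.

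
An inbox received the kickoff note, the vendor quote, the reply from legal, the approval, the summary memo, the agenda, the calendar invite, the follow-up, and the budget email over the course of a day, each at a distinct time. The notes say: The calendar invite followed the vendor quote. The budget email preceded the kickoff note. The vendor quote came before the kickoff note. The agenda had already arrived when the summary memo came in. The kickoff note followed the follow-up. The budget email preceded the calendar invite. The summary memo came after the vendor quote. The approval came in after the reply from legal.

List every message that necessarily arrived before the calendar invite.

Directly stated before the calendar invite: the budget email and the vendor quote.

the budget email, the vendor quote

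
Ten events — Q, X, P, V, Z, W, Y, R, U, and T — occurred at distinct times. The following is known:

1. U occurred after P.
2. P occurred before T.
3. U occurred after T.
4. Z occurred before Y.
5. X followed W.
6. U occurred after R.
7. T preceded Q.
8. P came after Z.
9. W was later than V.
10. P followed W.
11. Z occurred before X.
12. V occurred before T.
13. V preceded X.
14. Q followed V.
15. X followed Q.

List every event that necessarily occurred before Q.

P, T, V, W, Z

Directly stated before Q: T and V.
P reaches Q via P → T → Q.
W reaches Q via W → P → T → Q.
Z reaches Q via Z → P → T → Q.
No chain forces Y (or any of the others) ahead of Q.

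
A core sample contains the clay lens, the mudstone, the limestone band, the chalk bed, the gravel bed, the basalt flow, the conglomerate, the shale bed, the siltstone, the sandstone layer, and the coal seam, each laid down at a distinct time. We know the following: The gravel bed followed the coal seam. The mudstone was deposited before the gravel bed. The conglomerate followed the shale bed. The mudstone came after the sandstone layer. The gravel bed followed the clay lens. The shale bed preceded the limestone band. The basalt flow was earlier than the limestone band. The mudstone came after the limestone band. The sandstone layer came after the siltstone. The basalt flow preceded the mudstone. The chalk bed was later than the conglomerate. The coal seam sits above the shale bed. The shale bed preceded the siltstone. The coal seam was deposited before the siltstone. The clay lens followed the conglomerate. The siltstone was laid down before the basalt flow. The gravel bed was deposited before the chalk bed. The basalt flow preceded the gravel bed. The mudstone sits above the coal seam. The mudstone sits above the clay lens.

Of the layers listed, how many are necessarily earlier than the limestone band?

Directly stated before the limestone band: the basalt flow and the shale bed.
The coal seam reaches the limestone band via the coal seam → the siltstone → the basalt flow → the limestone band.
The siltstone reaches the limestone band via the siltstone → the basalt flow → the limestone band.
That's the basalt flow, the coal seam, the shale bed, and the siltstone — 4 in all.

4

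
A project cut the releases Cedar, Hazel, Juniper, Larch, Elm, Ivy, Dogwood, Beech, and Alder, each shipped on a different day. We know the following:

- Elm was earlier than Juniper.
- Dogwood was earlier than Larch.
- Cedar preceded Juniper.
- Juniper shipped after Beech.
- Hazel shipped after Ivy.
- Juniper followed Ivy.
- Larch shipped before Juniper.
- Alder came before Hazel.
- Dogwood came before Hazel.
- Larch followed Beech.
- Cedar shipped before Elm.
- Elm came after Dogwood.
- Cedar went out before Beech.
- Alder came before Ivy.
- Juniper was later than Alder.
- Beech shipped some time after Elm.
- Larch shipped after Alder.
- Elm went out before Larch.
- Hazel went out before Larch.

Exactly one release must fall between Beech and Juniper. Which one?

Tracing the constraints gives Beech → Larch → Juniper, so Larch sits after Beech and before Juniper.
No other release is forced both after Beech and before Juniper.

Larch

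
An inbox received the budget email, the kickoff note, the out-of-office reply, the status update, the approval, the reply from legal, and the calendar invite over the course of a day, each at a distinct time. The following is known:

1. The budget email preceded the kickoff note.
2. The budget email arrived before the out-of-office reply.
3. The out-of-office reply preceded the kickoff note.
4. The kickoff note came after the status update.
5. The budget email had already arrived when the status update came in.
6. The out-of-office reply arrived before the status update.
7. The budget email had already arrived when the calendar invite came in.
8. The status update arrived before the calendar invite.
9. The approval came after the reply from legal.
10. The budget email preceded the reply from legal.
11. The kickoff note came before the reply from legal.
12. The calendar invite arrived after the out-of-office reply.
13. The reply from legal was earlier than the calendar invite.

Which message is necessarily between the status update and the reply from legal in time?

the kickoff note

Tracing the constraints gives the status update → the kickoff note → the reply from legal, so the kickoff note sits after the status update and before the reply from legal.
No other message is forced both after the status update and before the reply from legal.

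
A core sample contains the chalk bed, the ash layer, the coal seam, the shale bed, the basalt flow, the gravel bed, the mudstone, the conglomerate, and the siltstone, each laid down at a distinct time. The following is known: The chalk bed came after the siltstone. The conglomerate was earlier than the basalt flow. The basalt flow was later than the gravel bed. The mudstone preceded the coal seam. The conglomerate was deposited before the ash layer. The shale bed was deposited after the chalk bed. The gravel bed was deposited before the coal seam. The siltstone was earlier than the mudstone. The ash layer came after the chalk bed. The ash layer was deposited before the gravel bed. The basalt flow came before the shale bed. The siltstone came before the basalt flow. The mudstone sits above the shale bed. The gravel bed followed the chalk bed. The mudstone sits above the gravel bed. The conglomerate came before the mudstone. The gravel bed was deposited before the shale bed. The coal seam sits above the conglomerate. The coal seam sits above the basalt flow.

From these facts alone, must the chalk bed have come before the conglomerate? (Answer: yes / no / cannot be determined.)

cannot be determined

No chain of stated constraints runs from the chalk bed to the conglomerate, and none runs from the conglomerate to the chalk bed either.
So the relative order of the chalk bed and the conglomerate is not fixed by the given facts.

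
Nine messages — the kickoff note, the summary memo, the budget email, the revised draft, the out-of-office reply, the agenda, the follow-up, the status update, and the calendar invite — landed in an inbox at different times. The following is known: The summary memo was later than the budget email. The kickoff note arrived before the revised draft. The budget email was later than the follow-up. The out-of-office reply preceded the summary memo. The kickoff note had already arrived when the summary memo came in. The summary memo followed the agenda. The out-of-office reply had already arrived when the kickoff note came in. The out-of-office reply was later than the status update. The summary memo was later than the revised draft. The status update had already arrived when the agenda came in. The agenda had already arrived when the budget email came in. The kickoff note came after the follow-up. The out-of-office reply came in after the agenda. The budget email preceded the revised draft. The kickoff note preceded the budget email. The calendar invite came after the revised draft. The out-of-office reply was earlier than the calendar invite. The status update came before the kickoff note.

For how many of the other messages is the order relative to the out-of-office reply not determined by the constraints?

1

Forced before the out-of-office reply: the agenda and the status update; forced after the out-of-office reply: the budget email, the calendar invite, the kickoff note, the revised draft, and the summary memo.
That leaves the follow-up with no forced order relative to the out-of-office reply — 1.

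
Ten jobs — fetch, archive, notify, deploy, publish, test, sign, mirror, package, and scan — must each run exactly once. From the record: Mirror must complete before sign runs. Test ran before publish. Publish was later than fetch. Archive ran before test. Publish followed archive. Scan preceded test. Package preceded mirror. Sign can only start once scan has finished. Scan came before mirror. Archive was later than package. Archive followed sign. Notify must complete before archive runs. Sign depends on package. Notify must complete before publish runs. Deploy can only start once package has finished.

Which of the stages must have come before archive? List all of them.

mirror, notify, package, scan, sign

Directly stated before archive: notify, package, and sign.
Mirror reaches archive via mirror → sign → archive.
Scan reaches archive via scan → sign → archive.
No chain forces test (or any of the others) ahead of archive.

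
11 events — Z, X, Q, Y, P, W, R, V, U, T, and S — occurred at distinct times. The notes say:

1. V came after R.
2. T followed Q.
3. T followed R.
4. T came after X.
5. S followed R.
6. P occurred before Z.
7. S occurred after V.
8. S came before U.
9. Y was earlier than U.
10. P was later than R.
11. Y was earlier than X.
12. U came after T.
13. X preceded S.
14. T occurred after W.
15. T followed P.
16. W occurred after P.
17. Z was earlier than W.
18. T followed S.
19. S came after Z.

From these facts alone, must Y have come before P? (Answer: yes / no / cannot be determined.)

cannot be determined

No chain of stated constraints runs from Y to P, and none runs from P to Y either.
So the relative order of Y and P is not fixed by the given facts.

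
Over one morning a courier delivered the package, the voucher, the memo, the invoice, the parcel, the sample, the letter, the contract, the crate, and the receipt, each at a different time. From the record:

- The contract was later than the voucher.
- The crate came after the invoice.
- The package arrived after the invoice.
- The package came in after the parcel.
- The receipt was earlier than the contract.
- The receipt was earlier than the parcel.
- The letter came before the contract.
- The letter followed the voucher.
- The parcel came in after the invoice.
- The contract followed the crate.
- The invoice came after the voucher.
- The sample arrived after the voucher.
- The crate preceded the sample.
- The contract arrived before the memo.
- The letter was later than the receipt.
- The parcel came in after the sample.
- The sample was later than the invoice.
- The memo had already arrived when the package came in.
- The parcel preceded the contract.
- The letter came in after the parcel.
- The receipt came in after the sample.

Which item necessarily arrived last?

the package

Every other item has a chain of constraints placing it before the package, so the package is last.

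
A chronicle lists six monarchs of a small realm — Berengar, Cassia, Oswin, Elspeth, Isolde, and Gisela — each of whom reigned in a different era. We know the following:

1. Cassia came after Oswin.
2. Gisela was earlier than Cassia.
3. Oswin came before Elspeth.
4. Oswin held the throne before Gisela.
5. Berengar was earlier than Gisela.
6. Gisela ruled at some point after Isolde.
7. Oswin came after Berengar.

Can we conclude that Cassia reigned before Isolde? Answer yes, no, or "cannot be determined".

no

Tracing the constraints gives Isolde → Gisela → Cassia, so Isolde must come before Cassia.
That means Cassia cannot be before Isolde.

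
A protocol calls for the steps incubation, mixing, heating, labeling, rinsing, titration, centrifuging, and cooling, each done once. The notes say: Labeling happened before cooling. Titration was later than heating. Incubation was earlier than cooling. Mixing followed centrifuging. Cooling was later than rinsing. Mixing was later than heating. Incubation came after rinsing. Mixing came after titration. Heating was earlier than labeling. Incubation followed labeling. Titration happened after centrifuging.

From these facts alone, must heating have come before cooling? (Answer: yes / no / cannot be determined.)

Chain the constraints: heating → labeling → cooling. Each link is directly stated, so heating comes before cooling.

yes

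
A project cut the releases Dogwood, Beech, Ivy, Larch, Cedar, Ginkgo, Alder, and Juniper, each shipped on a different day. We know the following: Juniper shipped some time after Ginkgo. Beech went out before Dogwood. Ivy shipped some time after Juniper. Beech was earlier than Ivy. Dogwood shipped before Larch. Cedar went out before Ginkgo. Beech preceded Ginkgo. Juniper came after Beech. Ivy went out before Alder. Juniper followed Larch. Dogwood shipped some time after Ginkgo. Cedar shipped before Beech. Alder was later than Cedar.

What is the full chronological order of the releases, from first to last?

Cedar, Beech, Ginkgo, Dogwood, Larch, Juniper, Ivy, Alder

The constraints fix every adjacent pair, so only one ordering works:
Cedar → Beech → Ginkgo → Dogwood → Larch → Juniper → Ivy → Alder.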